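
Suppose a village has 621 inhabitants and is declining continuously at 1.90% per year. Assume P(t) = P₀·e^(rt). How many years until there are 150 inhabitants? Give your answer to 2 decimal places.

t ≈ 74.77 years

150 = 621 · e^(-0.019·t)
t = ln(150/621) / -0.019 = ln(0.24155) / -0.019 = -1.4207 / -0.019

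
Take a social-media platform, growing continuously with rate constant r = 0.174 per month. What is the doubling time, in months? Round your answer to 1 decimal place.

doubling time ≈ 4.0 months

doubling time = ln(2) / |r| = 0.69315 / 0.174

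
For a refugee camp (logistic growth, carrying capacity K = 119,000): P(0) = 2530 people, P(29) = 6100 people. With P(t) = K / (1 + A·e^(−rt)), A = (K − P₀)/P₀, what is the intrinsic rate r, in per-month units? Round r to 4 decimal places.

r ≈ 0.0314 per month

A = (119000 − 2530)/2530 = 46.03557
6100 = 119000/(1 + 46.03557·e^(−r·29)) → e^(−29r) = (19.5082 − 1)/46.03557 = 0.402041
r = −ln(0.402041)/29 = 0.9112/29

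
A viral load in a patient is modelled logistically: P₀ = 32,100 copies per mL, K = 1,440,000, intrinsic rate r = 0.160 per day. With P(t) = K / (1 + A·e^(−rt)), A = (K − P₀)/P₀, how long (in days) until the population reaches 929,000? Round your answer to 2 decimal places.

A = (1440000 − 32100)/32100 = 43.85981
929000 = 1440000/(1 + 43.85981·e^(−0.16t)) → 1 + 43.85981·e^(−0.16t) = 1.55005
e^(−0.16t) = 0.012541 → t = ln(79.73731)/0.16 = 4.37874/0.16

t ≈ 27.37 days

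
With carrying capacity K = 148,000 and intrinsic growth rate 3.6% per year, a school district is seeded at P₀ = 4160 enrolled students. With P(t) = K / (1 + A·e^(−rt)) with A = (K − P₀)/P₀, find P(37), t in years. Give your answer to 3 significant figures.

≈ 14,600 enrolled students

A = (148000 − 4160)/4160 = 34.57692
P(37) = 148000 / (1 + 34.57692·e^(−0.036·37)) = 148000 / (1 + 34.57692·0.263949)
= 148000 / 10.12654 ≈ 14615.06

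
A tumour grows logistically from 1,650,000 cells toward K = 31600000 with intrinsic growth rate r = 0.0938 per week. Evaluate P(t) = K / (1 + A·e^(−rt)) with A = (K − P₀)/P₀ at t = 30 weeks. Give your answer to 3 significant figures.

≈ 15,100,000 cells

A = (31600000 − 1650000)/1650000 = 18.15152
P(30) = 31600000 / (1 + 18.15152·e^(−0.0938·30)) = 31600000 / (1 + 18.15152·0.059965)
= 31600000 / 2.08845 ≈ 15130843.62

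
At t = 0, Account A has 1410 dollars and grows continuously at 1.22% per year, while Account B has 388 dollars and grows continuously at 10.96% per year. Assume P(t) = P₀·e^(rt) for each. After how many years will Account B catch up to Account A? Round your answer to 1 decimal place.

1410·e^(0.0122t) = 388·e^(0.1096t)
1410/388 = e^((0.1096 − 0.0122)t) → ln(3.63402) = 0.0974·t
t = 1.29034 / 0.0974

t ≈ 13.2 years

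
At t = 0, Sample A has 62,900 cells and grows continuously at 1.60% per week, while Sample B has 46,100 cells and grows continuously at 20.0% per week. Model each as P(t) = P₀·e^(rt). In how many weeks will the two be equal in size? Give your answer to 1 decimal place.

62900·e^(0.016t) = 46100·e^(0.2t)
62900/46100 = e^((0.2 − 0.016)t) → ln(1.36443) = 0.184·t
t = 0.31073 / 0.184

t ≈ 1.7 weeks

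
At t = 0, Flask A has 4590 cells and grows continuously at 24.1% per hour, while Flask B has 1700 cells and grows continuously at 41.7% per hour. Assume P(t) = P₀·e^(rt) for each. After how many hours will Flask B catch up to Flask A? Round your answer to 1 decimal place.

4590·e^(0.241t) = 1700·e^(0.417t)
4590/1700 = e^((0.417 − 0.241)t) → ln(2.7) = 0.176·t
t = 0.99325 / 0.176

t ≈ 5.6 hours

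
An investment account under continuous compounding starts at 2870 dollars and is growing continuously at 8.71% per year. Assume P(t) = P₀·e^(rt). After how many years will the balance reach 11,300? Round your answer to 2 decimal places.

11300 = 2870 · e^(0.0871·t)
t = ln(11300/2870) / 0.0871 = ln(3.93728) / 0.0871 = 1.37049 / 0.0871

t ≈ 15.73 years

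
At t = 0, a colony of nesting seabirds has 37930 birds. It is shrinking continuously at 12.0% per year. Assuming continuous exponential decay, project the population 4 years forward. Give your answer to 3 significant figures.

≈ 23,500 birds

P(4) = 37930 · e^(-0.12·4) = 37930 · e^(-0.48)
= 37930 · 0.61878 ≈ 23470.45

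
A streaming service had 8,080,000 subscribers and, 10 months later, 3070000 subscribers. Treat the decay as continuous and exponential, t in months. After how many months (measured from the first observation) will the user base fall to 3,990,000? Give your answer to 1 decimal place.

r = ln(3070000/8080000) / 10 ≈ -0.096771 per month
t = ln(3990000/8080000) / r = -0.7056 / -0.096771 ≈ 7.291

t ≈ 7.3 months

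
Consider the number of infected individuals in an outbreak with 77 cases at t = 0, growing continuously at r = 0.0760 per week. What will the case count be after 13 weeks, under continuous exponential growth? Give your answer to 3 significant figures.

P(13) = 77 · e^(0.076·13) = 77 · e^(0.988)
= 77 · 2.68586 ≈ 206.81

≈ 207 cases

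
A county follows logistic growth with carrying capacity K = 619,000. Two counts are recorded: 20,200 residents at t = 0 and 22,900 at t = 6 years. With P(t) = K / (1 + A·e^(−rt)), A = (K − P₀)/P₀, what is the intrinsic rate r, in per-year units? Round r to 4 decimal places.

r ≈ 0.0217 per year

A = (619000 − 20200)/20200 = 29.64356
22900 = 619000/(1 + 29.64356·e^(−r·6)) → e^(−6r) = (27.03057 − 1)/29.64356 = 0.878119
r = −ln(0.878119)/6 = 0.12997/6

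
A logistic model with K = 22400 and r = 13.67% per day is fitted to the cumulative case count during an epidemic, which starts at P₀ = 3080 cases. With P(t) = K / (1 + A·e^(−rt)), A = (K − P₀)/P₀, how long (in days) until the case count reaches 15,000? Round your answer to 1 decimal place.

A = (22400 − 3080)/3080 = 6.27273
15000 = 22400/(1 + 6.27273·e^(−0.1367t)) → 1 + 6.27273·e^(−0.1367t) = 1.49333
e^(−0.1367t) = 0.078647 → t = ln(12.71499)/0.1367 = 2.54278/0.1367

t ≈ 18.6 days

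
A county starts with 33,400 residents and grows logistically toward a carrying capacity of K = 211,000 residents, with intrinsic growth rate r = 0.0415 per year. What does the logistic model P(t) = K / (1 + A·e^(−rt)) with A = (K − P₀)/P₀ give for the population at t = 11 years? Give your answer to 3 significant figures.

A = (211000 − 33400)/33400 = 5.31737
P(11) = 211000 / (1 + 5.31737·e^(−0.0415·11)) = 211000 / (1 + 5.31737·0.633497)
= 211000 / 4.36853 ≈ 48299.94

≈ 48,300 residents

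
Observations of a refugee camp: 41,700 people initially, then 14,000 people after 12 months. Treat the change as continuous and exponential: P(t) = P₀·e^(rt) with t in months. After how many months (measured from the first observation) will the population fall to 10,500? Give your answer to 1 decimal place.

r = ln(14000/41700) / 12 ≈ -0.090954 per month
t = ln(10500/41700) / r = -1.37913 / -0.090954 ≈ 15.163

t ≈ 15.2 months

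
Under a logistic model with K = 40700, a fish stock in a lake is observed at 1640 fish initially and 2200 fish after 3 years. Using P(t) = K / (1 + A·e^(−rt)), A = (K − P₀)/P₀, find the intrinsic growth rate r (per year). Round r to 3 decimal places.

r ≈ 0.103 per year

A = (40700 − 1640)/1640 = 23.81707
2200 = 40700/(1 + 23.81707·e^(−r·3)) → e^(−3r) = (18.5 − 1)/23.81707 = 0.734767
r = −ln(0.734767)/3 = 0.3082/3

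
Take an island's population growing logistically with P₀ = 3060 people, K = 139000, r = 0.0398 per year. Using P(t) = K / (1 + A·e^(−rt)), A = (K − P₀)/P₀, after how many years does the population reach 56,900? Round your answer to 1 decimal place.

t ≈ 86.1 years

A = (139000 − 3060)/3060 = 44.42484
56900 = 139000/(1 + 44.42484·e^(−0.0398t)) → 1 + 44.42484·e^(−0.0398t) = 2.44288
e^(−0.0398t) = 0.032479 → t = ln(30.78895)/0.0398 = 3.42716/0.0398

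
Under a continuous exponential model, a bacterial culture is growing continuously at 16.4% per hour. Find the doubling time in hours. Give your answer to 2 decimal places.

doubling time ≈ 4.23 hours

doubling time = ln(2) / |r| = 0.69315 / 0.164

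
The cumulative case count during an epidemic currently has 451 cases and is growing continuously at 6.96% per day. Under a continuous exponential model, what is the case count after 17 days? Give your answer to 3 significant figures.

≈ 1,470 cases

P(17) = 451 · e^(0.0696·17) = 451 · e^(1.1832)
= 451 · 3.2648 ≈ 1472.43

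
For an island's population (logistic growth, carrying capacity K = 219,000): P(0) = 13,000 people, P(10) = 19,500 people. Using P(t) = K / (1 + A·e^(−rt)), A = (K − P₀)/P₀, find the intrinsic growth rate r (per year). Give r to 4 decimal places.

A = (219000 − 13000)/13000 = 15.84615
19500 = 219000/(1 + 15.84615·e^(−r·10)) → e^(−10r) = (11.23077 − 1)/15.84615 = 0.645631
r = −ln(0.645631)/10 = 0.43753/10

r ≈ 0.0438 per year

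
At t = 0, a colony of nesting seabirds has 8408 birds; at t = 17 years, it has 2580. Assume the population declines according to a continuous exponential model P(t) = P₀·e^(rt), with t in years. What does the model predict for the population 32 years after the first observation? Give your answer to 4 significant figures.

r = ln(2580/8408) / 17 ≈ -0.069494 per year
P(32) = 8408 · e^(-0.069494·32) = 8408 · 0.1082 ≈ 909.72

≈ 909.7 birds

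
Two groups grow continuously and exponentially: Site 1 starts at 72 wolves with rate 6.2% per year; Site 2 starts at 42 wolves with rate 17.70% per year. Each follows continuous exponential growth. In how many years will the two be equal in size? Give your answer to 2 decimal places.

72·e^(0.062t) = 42·e^(0.177t)
72/42 = e^((0.177 − 0.062)t) → ln(1.71429) = 0.115·t
t = 0.539 / 0.115

t ≈ 4.69 years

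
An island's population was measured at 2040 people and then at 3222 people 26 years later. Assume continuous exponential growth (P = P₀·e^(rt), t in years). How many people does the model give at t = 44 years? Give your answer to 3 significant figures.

r = ln(3222/2040) / 26 ≈ 0.017579 per year
P(44) = 2040 · e^(0.017579·44) = 2040 · 2.16728 ≈ 4421.25

≈ 4,420 people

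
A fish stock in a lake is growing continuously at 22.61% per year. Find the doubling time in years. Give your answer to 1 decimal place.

doubling time ≈ 3.1 years

doubling time = ln(2) / |r| = 0.69315 / 0.2261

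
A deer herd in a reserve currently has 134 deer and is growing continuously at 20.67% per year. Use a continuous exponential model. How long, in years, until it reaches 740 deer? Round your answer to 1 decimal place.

t ≈ 8.3 years

740 = 134 · e^(0.2067·t)
t = ln(740/134) / 0.2067 = ln(5.52239) / 0.2067 = 1.70881 / 0.2067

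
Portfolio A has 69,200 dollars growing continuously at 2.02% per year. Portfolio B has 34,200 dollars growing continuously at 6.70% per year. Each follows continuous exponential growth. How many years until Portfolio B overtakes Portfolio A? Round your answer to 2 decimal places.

69200·e^(0.0202t) = 34200·e^(0.067t)
69200/34200 = e^((0.067 − 0.0202)t) → ln(2.02339) = 0.0468·t
t = 0.70478 / 0.0468

t ≈ 15.06 years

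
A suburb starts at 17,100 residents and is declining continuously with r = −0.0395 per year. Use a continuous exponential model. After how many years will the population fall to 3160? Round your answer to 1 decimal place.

3160 = 17100 · e^(-0.0395·t)
t = ln(3160/17100) / -0.0395 = ln(0.1848) / -0.0395 = -1.68851 / -0.0395

t ≈ 42.7 years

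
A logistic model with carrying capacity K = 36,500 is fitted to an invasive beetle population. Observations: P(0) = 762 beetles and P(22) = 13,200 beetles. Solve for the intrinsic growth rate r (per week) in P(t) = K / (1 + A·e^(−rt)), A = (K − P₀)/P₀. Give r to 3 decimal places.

A = (36500 − 762)/762 = 46.90026
13200 = 36500/(1 + 46.90026·e^(−r·22)) → e^(−22r) = (2.76515 − 1)/46.90026 = 0.037636
r = −ln(0.037636)/22 = 3.27979/22

r ≈ 0.149 per week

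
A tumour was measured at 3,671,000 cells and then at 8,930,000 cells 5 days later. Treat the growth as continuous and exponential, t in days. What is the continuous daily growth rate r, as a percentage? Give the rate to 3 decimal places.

r ≈ 17.779% per day

8930000 = 3671000 · e^(r·5)
e^(5r) = 8930000/3671000 = 2.43258
r = ln(2.43258) / 5 = 0.88895 / 5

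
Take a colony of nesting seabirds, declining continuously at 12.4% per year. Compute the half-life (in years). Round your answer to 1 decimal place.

half-life ≈ 5.6 years

half-life = ln(2) / |r| = 0.69315 / 0.124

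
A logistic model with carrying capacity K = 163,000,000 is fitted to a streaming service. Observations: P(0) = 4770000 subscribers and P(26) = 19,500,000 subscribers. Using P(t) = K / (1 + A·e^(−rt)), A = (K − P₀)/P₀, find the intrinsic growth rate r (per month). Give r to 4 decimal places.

A = (163000000 − 4770000)/4770000 = 33.17191
19500000 = 163000000/(1 + 33.17191·e^(−r·26)) → e^(−26r) = (8.35897 − 1)/33.17191 = 0.221844
r = −ln(0.221844)/26 = 1.50578/26

r ≈ 0.0579 per month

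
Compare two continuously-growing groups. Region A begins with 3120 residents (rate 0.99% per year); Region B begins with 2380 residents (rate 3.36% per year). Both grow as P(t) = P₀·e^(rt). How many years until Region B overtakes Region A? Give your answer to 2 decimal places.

3120·e^(0.0099t) = 2380·e^(0.0336t)
3120/2380 = e^((0.0336 − 0.0099)t) → ln(1.31092) = 0.0237·t
t = 0.27073 / 0.0237

t ≈ 11.42 years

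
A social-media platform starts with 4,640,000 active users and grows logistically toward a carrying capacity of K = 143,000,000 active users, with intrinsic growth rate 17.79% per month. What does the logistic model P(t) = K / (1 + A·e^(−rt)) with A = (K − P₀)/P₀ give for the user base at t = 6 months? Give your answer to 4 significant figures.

≈ 12,710,000 active users

A = (143000000 − 4640000)/4640000 = 29.81897
P(6) = 143000000 / (1 + 29.81897·e^(−0.1779·6)) = 143000000 / (1 + 29.81897·0.343901)
= 143000000 / 11.25479 ≈ 12705704.73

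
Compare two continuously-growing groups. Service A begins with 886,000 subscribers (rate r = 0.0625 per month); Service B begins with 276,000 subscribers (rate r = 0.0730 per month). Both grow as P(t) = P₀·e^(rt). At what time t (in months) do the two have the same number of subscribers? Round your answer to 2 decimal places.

886000·e^(0.0625t) = 276000·e^(0.073t)
886000/276000 = e^((0.073 − 0.0625)t) → ln(3.21014) = 0.0105·t
t = 1.16632 / 0.0105

t ≈ 111.08 months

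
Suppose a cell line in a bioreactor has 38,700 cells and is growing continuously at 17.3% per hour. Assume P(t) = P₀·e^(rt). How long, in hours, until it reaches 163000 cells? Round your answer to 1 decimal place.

t ≈ 8.3 hours

163000 = 38700 · e^(0.173·t)
t = ln(163000/38700) / 0.173 = ln(4.21189) / 0.173 = 1.43791 / 0.173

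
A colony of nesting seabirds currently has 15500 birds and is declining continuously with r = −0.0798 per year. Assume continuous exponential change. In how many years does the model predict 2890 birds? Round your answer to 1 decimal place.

2890 = 15500 · e^(-0.0798·t)
t = ln(2890/15500) / -0.0798 = ln(0.18645) / -0.0798 = -1.67958 / -0.0798

t ≈ 21.0 years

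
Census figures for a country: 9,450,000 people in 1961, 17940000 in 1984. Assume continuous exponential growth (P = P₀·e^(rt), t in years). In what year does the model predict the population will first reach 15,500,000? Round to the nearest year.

r = ln(17940000/9450000) / 23 = 0.64102/23 ≈ 0.02787 per year
t = ln(15500000/9450000) / r = 0.49483/0.02787 ≈ 17.75 years after 1961

year 1979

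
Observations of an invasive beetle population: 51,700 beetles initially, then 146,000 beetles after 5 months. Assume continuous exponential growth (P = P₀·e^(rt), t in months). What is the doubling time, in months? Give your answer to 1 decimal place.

r = ln(146000/51700) / 5 = ln(2.82398) / 5 ≈ 0.20763 per month
doubling time = ln 2 / |r| = 0.69315 / 0.20763

doubling time ≈ 3.3 months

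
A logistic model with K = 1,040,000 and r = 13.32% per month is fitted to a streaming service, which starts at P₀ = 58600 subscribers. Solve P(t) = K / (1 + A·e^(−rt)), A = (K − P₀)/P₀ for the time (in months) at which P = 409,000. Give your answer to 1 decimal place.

A = (1040000 − 58600)/58600 = 16.74744
409000 = 1040000/(1 + 16.74744·e^(−0.1332t)) → 1 + 16.74744·e^(−0.1332t) = 2.54279
e^(−0.1332t) = 0.092121 → t = ln(10.85531)/0.1332 = 2.38465/0.1332

t ≈ 17.9 months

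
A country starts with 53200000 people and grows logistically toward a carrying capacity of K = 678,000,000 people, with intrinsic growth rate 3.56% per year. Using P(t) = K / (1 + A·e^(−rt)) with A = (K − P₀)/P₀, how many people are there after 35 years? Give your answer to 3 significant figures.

A = (678000000 − 53200000)/53200000 = 11.74436
P(35) = 678000000 / (1 + 11.74436·e^(−0.0356·35)) = 678000000 / (1 + 11.74436·0.287653)
= 678000000 / 4.3783 ≈ 154854554.9

≈ 155,000,000 people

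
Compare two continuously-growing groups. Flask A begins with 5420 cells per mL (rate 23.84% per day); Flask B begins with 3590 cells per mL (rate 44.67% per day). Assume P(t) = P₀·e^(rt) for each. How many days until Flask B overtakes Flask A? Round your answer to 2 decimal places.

5420·e^(0.2384t) = 3590·e^(0.4467t)
5420/3590 = e^((0.4467 − 0.2384)t) → ln(1.50975) = 0.2083·t
t = 0.41194 / 0.2083

t ≈ 1.98 days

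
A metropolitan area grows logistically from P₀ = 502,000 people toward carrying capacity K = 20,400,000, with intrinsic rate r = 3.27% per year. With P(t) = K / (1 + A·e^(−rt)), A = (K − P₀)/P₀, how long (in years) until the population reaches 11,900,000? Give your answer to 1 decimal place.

t ≈ 122.8 years

A = (20400000 − 502000)/502000 = 39.63745
11900000 = 20400000/(1 + 39.63745·e^(−0.0327t)) → 1 + 39.63745·e^(−0.0327t) = 1.71429
e^(−0.0327t) = 0.01802 → t = ln(55.49243)/0.0327 = 4.01625/0.0327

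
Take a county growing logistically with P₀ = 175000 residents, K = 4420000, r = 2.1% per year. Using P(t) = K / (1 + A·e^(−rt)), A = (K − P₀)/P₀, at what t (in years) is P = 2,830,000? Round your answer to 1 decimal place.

A = (4420000 − 175000)/175000 = 24.25714
2830000 = 4420000/(1 + 24.25714·e^(−0.021t)) → 1 + 24.25714·e^(−0.021t) = 1.56184
e^(−0.021t) = 0.023162 → t = ln(43.17466)/0.021 = 3.76525/0.021

t ≈ 179.3 years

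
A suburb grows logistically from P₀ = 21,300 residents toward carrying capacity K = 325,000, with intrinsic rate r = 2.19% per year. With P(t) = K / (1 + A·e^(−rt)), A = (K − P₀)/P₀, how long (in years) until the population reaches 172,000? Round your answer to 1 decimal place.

A = (325000 − 21300)/21300 = 14.25822
172000 = 325000/(1 + 14.25822·e^(−0.0219t)) → 1 + 14.25822·e^(−0.0219t) = 1.88953
e^(−0.0219t) = 0.062388 → t = ln(16.02884)/0.0219 = 2.77439/0.0219

t ≈ 126.7 years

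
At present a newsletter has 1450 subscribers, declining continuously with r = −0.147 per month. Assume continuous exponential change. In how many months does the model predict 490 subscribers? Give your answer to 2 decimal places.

490 = 1450 · e^(-0.147·t)
t = ln(490/1450) / -0.147 = ln(0.33793) / -0.147 = -1.08491 / -0.147

t ≈ 7.38 months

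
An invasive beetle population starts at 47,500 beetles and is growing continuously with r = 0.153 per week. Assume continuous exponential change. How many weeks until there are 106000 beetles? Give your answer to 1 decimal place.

106000 = 47500 · e^(0.153·t)
t = ln(106000/47500) / 0.153 = ln(2.23158) / 0.153 = 0.80271 / 0.153

t ≈ 5.2 weeks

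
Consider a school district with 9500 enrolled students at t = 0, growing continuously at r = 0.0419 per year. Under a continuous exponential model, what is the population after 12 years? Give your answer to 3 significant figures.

≈ 15,700 enrolled students

P(12) = 9500 · e^(0.0419·12) = 9500 · e^(0.5028)
= 9500 · 1.65334 ≈ 15706.77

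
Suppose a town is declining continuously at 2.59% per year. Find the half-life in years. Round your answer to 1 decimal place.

half-life ≈ 26.8 years

half-life = ln(2) / |r| = 0.69315 / 0.0259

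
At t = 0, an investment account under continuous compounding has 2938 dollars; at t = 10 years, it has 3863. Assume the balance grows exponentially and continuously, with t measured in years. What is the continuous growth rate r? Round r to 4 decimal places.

3863 = 2938 · e^(r·10)
e^(10r) = 3863/2938 = 1.31484
r = ln(1.31484) / 10 = 0.27372 / 10

r ≈ 0.0274 per year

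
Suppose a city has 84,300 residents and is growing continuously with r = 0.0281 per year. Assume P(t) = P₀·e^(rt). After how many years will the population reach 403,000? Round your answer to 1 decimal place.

t ≈ 55.7 years

403000 = 84300 · e^(0.0281·t)
t = ln(403000/84300) / 0.0281 = ln(4.78055) / 0.0281 = 1.56455 / 0.0281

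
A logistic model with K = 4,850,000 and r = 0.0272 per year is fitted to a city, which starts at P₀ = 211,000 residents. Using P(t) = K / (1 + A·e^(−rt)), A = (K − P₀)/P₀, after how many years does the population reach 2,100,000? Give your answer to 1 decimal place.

A = (4850000 − 211000)/211000 = 21.98578
2100000 = 4850000/(1 + 21.98578·e^(−0.0272t)) → 1 + 21.98578·e^(−0.0272t) = 2.30952
e^(−0.0272t) = 0.059562 → t = ln(16.78914)/0.0272 = 2.82073/0.0272

t ≈ 103.7 years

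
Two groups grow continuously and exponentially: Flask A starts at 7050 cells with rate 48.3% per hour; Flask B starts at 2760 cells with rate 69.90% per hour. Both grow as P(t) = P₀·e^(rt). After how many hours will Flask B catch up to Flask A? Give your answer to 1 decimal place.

t ≈ 4.3 hours

7050·e^(0.483t) = 2760·e^(0.699t)
7050/2760 = e^((0.699 − 0.483)t) → ln(2.55435) = 0.216·t
t = 0.9378 / 0.216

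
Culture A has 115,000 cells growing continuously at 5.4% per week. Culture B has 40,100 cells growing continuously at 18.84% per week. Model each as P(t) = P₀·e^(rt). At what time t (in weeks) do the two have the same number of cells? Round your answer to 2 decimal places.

115000·e^(0.054t) = 40100·e^(0.1884t)
115000/40100 = e^((0.1884 − 0.054)t) → ln(2.86783) = 0.1344·t
t = 1.05356 / 0.1344

t ≈ 7.84 weeks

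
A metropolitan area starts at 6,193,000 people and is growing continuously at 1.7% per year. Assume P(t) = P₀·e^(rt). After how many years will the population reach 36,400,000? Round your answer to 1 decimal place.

t ≈ 104.2 years

36400000 = 6193000 · e^(0.017·t)
t = ln(36400000/6193000) / 0.017 = ln(5.8776) / 0.017 = 1.77115 / 0.017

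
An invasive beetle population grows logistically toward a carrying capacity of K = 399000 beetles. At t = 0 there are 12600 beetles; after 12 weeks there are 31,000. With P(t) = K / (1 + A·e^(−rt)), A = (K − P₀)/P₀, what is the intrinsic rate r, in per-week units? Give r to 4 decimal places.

r ≈ 0.0791 per week

A = (399000 − 12600)/12600 = 30.66667
31000 = 399000/(1 + 30.66667·e^(−r·12)) → e^(−12r) = (12.87097 − 1)/30.66667 = 0.387097
r = −ln(0.387097)/12 = 0.94908/12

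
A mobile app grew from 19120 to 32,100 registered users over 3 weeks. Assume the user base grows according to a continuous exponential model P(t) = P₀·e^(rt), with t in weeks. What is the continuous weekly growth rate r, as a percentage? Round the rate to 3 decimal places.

32100 = 19120 · e^(r·3)
e^(3r) = 32100/19120 = 1.67887
r = ln(1.67887) / 3 = 0.51812 / 3

r ≈ 17.271% per week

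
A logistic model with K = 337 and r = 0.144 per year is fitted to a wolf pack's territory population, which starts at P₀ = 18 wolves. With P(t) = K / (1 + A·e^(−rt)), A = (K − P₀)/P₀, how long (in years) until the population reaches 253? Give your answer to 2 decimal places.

A = (337 − 18)/18 = 17.72222
253 = 337/(1 + 17.72222·e^(−0.144t)) → 1 + 17.72222·e^(−0.144t) = 1.33202
e^(−0.144t) = 0.018734 → t = ln(53.37765)/0.144 = 3.97739/0.144

t ≈ 27.62 years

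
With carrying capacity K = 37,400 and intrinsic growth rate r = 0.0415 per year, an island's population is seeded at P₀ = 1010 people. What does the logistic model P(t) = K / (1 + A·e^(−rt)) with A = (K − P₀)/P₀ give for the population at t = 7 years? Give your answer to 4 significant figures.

≈ 1,338 people

A = (37400 − 1010)/1010 = 36.0297
P(7) = 37400 / (1 + 36.0297·e^(−0.0415·7)) = 37400 / (1 + 36.0297·0.74789)
= 37400 / 27.94624 ≈ 1338.28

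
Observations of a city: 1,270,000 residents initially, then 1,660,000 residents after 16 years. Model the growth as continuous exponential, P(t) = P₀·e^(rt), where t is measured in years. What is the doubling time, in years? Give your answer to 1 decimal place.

r = ln(1660000/1270000) / 16 = ln(1.30709) / 16 ≈ 0.016738 per year
doubling time = ln 2 / |r| = 0.69315 / 0.016738

doubling time ≈ 41.4 years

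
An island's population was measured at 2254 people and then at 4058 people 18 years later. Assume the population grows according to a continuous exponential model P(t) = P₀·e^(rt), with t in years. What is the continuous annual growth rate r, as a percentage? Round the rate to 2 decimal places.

r ≈ 3.27% per year

4058 = 2254 · e^(r·18)
e^(18r) = 4058/2254 = 1.80035
r = ln(1.80035) / 18 = 0.58798 / 18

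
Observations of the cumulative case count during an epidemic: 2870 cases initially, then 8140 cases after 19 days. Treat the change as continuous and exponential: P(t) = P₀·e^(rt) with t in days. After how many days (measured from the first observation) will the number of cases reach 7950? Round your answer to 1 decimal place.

t ≈ 18.6 days

r = ln(8140/2870) / 19 ≈ 0.054867 per day
t = ln(7950/2870) / r = 1.01886 / 0.054867 ≈ 18.57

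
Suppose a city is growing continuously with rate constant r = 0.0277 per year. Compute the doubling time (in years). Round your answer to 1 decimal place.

doubling time ≈ 25.0 years

doubling time = ln(2) / |r| = 0.69315 / 0.0277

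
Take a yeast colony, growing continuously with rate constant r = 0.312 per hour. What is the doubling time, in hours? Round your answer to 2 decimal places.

doubling time = ln(2) / |r| = 0.69315 / 0.312

doubling time ≈ 2.22 hours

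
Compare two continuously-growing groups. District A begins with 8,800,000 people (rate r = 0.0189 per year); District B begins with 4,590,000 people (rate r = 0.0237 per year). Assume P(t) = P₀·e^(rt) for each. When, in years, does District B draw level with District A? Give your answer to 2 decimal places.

8800000·e^(0.0189t) = 4590000·e^(0.0237t)
8800000/4590000 = e^((0.0237 − 0.0189)t) → ln(1.91721) = 0.0048·t
t = 0.65087 / 0.0048

t ≈ 135.60 years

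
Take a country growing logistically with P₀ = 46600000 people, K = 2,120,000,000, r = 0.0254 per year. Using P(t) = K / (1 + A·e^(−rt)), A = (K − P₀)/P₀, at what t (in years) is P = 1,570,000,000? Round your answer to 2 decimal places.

A = (2120000000 − 46600000)/46600000 = 44.49356
1570000000 = 2120000000/(1 + 44.49356·e^(−0.0254t)) → 1 + 44.49356·e^(−0.0254t) = 1.35032
e^(−0.0254t) = 0.007873 → t = ln(127.0089)/0.0254 = 4.84426/0.0254

t ≈ 190.72 years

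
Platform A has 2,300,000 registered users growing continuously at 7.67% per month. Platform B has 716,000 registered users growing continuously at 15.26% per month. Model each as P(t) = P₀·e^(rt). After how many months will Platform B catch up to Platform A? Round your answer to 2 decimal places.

2300000·e^(0.0767t) = 716000·e^(0.1526t)
2300000/716000 = e^((0.1526 − 0.0767)t) → ln(3.21229) = 0.0759·t
t = 1.16698 / 0.0759

t ≈ 15.38 months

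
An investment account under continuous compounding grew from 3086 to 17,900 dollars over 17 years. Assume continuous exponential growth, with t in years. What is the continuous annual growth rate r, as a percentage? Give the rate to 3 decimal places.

17900 = 3086 · e^(r·17)
e^(17r) = 17900/3086 = 5.80039
r = ln(5.80039) / 17 = 1.75792 / 17

r ≈ 10.341% per year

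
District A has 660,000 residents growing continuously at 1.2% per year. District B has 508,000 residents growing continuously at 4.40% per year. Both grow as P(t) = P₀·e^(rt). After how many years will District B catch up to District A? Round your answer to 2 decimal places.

660000·e^(0.012t) = 508000·e^(0.044t)
660000/508000 = e^((0.044 − 0.012)t) → ln(1.29921) = 0.032·t
t = 0.26176 / 0.032

t ≈ 8.18 years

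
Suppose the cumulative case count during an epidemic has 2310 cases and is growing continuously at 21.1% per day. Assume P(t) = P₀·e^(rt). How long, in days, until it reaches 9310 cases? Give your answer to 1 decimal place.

9310 = 2310 · e^(0.211·t)
t = ln(9310/2310) / 0.211 = ln(4.0303) / 0.211 = 1.39384 / 0.211

t ≈ 6.6 days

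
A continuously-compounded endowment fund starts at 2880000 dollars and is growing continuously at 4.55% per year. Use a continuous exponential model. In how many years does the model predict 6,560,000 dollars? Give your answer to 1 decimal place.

6560000 = 2880000 · e^(0.0455·t)
t = ln(6560000/2880000) / 0.0455 = ln(2.27778) / 0.0455 = 0.8232 / 0.0455

t ≈ 18.1 years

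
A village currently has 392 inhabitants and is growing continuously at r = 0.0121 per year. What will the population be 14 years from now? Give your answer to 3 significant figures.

P(14) = 392 · e^(0.0121·14) = 392 · e^(0.1694)
= 392 · 1.18459 ≈ 464.36

≈ 464 inhabitants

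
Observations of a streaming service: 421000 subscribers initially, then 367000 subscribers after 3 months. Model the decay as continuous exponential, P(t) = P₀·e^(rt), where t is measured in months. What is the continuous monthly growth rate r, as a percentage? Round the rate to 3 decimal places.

r ≈ -4.576% per month

367000 = 421000 · e^(r·3)
e^(3r) = 367000/421000 = 0.87173
r = ln(0.87173) / 3 = -0.13727 / 3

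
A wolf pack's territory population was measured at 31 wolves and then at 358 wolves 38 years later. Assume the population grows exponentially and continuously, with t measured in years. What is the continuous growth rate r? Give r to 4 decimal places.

358 = 31 · e^(r·38)
e^(38r) = 358/31 = 11.54839
r = ln(11.54839) / 38 = 2.44655 / 38

r ≈ 0.0644 per year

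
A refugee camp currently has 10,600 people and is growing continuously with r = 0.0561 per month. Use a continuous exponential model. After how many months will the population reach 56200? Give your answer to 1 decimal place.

56200 = 10600 · e^(0.0561·t)
t = ln(56200/10600) / 0.0561 = ln(5.30189) / 0.0561 = 1.66806 / 0.0561

t ≈ 29.7 months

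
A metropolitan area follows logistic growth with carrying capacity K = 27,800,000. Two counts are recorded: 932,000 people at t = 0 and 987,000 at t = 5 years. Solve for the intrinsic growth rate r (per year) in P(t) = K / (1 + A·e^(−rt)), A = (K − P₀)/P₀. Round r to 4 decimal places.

r ≈ 0.0119 per year

A = (27800000 − 932000)/932000 = 28.82833
987000 = 27800000/(1 + 28.82833·e^(−r·5)) → e^(−5r) = (28.16616 − 1)/28.82833 = 0.942343
r = −ln(0.942343)/5 = 0.05939/5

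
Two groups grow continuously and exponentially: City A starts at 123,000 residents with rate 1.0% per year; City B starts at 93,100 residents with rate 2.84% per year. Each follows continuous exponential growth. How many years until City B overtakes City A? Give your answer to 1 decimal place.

t ≈ 15.1 years

123000·e^(0.01t) = 93100·e^(0.0284t)
123000/93100 = e^((0.0284 − 0.01)t) → ln(1.32116) = 0.0184·t
t = 0.27851 / 0.0184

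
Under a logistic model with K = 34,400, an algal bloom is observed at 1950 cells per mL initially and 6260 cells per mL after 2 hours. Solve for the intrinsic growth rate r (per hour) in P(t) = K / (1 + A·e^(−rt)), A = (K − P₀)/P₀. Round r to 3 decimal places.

r ≈ 0.654 per hour

A = (34400 − 1950)/1950 = 16.64103
6260 = 34400/(1 + 16.64103·e^(−r·2)) → e^(−2r) = (5.49521 − 1)/16.64103 = 0.270128
r = −ln(0.270128)/2 = 1.30886/2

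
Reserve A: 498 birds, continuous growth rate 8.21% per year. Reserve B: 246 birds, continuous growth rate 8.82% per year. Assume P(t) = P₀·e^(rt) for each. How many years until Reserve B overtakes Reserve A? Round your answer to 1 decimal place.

498·e^(0.0821t) = 246·e^(0.0882t)
498/246 = e^((0.0882 − 0.0821)t) → ln(2.02439) = 0.0061·t
t = 0.70527 / 0.0061

t ≈ 115.6 years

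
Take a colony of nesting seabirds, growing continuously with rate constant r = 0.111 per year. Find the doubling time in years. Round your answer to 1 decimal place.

doubling time ≈ 6.2 years

doubling time = ln(2) / |r| = 0.69315 / 0.111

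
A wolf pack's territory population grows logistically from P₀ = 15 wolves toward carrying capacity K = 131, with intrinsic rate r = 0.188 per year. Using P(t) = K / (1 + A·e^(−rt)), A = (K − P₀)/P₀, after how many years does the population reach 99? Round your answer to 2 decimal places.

t ≈ 16.89 years

A = (131 − 15)/15 = 7.73333
99 = 131/(1 + 7.73333·e^(−0.188t)) → 1 + 7.73333·e^(−0.188t) = 1.32323
e^(−0.188t) = 0.041797 → t = ln(23.925)/0.188 = 3.17492/0.188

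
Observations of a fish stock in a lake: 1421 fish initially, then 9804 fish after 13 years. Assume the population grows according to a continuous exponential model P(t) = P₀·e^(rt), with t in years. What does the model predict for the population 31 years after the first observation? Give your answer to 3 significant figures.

≈ 142,000 fish

r = ln(9804/1421) / 13 ≈ 0.148572 per year
P(31) = 1421 · e^(0.148572·31) = 1421 · 100.05467 ≈ 142177.69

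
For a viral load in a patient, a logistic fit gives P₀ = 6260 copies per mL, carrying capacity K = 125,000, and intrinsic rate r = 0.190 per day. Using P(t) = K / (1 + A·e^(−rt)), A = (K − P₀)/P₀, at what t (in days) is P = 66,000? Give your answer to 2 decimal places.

t ≈ 16.08 days

A = (125000 − 6260)/6260 = 18.96805
66000 = 125000/(1 + 18.96805·e^(−0.19t)) → 1 + 18.96805·e^(−0.19t) = 1.89394
e^(−0.19t) = 0.047129 → t = ln(21.2185)/0.19 = 3.05487/0.19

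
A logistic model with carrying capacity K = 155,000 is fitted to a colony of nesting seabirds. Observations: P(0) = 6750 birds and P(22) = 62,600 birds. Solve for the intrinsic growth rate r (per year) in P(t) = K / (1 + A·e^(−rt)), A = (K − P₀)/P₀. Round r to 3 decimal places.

A = (155000 − 6750)/6750 = 21.96296
62600 = 155000/(1 + 21.96296·e^(−r·22)) → e^(−22r) = (2.47604 − 1)/21.96296 = 0.067206
r = −ln(0.067206)/22 = 2.7/22

r ≈ 0.123 per year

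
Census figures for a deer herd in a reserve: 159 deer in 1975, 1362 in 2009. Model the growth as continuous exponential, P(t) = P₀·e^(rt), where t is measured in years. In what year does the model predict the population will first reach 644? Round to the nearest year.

r = ln(1362/159) / 34 = 2.14781/34 ≈ 0.063171 per year
t = ln(644/159) / r = 1.39879/0.063171 ≈ 22.14 years after 1975

year 1997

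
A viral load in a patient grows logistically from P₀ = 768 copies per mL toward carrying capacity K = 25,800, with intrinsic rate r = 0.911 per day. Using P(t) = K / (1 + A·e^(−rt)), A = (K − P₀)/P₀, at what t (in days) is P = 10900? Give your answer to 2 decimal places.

t ≈ 3.48 days

A = (25800 − 768)/768 = 32.59375
10900 = 25800/(1 + 32.59375·e^(−0.911t)) → 1 + 32.59375·e^(−0.911t) = 2.36697
e^(−0.911t) = 0.04194 → t = ln(23.84375)/0.911 = 3.17152/0.911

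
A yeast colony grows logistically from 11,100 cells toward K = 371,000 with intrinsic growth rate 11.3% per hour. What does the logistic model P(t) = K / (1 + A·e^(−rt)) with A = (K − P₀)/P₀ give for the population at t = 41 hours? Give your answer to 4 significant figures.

A = (371000 − 11100)/11100 = 32.42342
P(41) = 371000 / (1 + 32.42342·e^(−0.113·41)) = 371000 / (1 + 32.42342·0.009726)
= 371000 / 1.31534 ≈ 282057.37

≈ 282,100 cells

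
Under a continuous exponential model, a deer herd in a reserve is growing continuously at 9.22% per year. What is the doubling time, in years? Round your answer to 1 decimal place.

doubling time = ln(2) / |r| = 0.69315 / 0.0922

doubling time ≈ 7.5 years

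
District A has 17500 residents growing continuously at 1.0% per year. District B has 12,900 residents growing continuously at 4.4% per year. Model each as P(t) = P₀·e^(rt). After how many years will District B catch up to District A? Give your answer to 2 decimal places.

t ≈ 8.97 years

17500·e^(0.01t) = 12900·e^(0.044t)
17500/12900 = e^((0.044 − 0.01)t) → ln(1.35659) = 0.034·t
t = 0.30497 / 0.034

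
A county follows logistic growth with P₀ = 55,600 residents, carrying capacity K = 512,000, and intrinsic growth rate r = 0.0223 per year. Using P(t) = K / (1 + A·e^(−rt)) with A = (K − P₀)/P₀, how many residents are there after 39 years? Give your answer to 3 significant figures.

A = (512000 − 55600)/55600 = 8.20863
P(39) = 512000 / (1 + 8.20863·e^(−0.0223·39)) = 512000 / (1 + 8.20863·0.419077)
= 512000 / 4.44005 ≈ 115313.98

≈ 115,000 residents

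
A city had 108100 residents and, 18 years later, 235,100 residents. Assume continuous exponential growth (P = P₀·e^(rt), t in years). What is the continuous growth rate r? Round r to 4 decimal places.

235100 = 108100 · e^(r·18)
e^(18r) = 235100/108100 = 2.17484
r = ln(2.17484) / 18 = 0.77695 / 18

r ≈ 0.0432 per year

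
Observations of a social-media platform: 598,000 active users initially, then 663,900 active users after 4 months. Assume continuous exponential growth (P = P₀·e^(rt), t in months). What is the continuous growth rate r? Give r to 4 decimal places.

r ≈ 0.0261 per month

663900 = 598000 · e^(r·4)
e^(4r) = 663900/598000 = 1.1102
r = ln(1.1102) / 4 = 0.10454 / 4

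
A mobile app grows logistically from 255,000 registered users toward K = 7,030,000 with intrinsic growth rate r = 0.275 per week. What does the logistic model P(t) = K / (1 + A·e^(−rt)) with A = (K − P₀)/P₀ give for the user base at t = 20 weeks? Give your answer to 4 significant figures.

≈ 6,341,000 registered users

A = (7030000 − 255000)/255000 = 26.56863
P(20) = 7030000 / (1 + 26.56863·e^(−0.275·20)) = 7030000 / (1 + 26.56863·0.004087)
= 7030000 / 1.10858 ≈ 6341446.34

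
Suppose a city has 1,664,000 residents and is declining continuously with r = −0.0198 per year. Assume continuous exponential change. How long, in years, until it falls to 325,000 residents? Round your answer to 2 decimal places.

t ≈ 82.48 years

325000 = 1664000 · e^(-0.0198·t)
t = ln(325000/1664000) / -0.0198 = ln(0.19531) / -0.0198 = -1.63315 / -0.0198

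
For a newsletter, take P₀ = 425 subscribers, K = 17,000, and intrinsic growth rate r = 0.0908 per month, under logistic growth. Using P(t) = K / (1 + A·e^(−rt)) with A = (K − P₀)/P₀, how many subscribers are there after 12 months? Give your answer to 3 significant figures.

A = (17000 − 425)/425 = 39
P(12) = 17000 / (1 + 39·e^(−0.0908·12)) = 17000 / (1 + 39·0.336351)
= 17000 / 14.11769 ≈ 1204.16

≈ 1,200 subscribers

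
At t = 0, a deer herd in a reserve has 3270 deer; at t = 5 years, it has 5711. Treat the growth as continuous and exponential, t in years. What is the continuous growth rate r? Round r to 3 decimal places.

r ≈ 0.112 per year

5711 = 3270 · e^(r·5)
e^(5r) = 5711/3270 = 1.74648
r = ln(1.74648) / 5 = 0.5576 / 5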